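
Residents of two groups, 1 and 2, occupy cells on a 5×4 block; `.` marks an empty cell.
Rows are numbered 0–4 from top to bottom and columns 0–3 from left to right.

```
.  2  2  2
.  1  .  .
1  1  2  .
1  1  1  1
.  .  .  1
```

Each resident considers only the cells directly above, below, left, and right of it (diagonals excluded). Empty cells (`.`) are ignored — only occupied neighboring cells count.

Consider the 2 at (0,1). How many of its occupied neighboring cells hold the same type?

1

Occupied neighbors of (0,1): (1,1)=1, (0,2)=2.
Same type (2): 1 of 2.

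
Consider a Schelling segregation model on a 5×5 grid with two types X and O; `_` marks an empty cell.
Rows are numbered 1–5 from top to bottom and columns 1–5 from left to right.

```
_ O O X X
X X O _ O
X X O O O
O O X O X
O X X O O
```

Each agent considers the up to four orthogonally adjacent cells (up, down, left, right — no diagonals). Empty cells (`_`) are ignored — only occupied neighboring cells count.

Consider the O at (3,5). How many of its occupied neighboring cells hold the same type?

Occupied neighbors of (3,5): (2,5)=O, (4,5)=X, (3,4)=O.
Same type (O): 2 of 3.

2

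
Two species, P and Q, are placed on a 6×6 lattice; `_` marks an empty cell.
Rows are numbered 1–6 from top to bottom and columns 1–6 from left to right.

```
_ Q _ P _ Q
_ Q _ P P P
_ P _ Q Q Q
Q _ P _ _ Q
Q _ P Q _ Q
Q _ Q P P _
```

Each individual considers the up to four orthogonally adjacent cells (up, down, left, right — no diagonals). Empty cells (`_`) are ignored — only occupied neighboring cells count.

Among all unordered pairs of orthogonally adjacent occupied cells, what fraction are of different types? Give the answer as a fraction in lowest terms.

3/7

Scan each occupied cell's neighbors to the right and below so each pair is counted once.
From row 1: 1 unlike of 3 pairs (running 1/3).
From row 2: 4 unlike of 6 pairs (running 5/9).
From row 3: 0 unlike of 3 pairs (running 5/12).
From row 4: 0 unlike of 3 pairs (running 5/15).
From row 5: 3 unlike of 4 pairs (running 8/19).
From row 6: 1 unlike of 2 pairs (running 9/21).
Total adjacent occupied pairs: 21; unlike-type pairs: 9.
9/21 reduces to 3/7.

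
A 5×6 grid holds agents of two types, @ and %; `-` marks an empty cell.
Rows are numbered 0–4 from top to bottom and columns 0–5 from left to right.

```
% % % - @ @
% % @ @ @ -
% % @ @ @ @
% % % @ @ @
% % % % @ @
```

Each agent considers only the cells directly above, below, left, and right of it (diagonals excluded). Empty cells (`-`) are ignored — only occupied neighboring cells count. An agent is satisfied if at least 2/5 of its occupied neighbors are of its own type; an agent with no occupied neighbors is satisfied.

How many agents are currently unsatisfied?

1

(0,0)% 2/2 ok
(0,1)% 3/3 ok
(0,2)% 1/2 ok
(0,4)@ 2/2 ok
(0,5)@ 1/1 ok
(1,0)% 3/3 ok
(1,1)% 3/4 ok
(1,2)@ 2/4 ok
(1,3)@ 3/3 ok
(1,4)@ 3/3 ok
(2,0)% 3/3 ok
(2,1)% 3/4 ok
(2,2)@ 2/4 ok
(2,3)@ 4/4 ok
(2,4)@ 4/4 ok
(2,5)@ 2/2 ok
(3,0)% 3/3 ok
(3,1)% 4/4 ok
(3,2)% 2/4 ok
(3,3)@ 2/4 ok
(3,4)@ 4/4 ok
(3,5)@ 3/3 ok
(4,0)% 2/2 ok
(4,1)% 3/3 ok
(4,2)% 3/3 ok
(4,3)% 1/3 unhappy
(4,4)@ 2/3 ok
(4,5)@ 2/2 ok
Unsatisfied: (4,3) — 1 in total.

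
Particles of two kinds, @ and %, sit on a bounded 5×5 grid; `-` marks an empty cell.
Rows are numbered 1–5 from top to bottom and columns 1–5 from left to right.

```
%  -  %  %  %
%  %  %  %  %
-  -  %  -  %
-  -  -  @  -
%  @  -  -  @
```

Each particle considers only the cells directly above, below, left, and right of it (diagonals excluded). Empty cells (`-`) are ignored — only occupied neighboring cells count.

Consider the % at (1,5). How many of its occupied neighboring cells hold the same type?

Occupied neighbors of (1,5): (2,5)=%, (1,4)=%.
Same type (%): 2 of 2.

2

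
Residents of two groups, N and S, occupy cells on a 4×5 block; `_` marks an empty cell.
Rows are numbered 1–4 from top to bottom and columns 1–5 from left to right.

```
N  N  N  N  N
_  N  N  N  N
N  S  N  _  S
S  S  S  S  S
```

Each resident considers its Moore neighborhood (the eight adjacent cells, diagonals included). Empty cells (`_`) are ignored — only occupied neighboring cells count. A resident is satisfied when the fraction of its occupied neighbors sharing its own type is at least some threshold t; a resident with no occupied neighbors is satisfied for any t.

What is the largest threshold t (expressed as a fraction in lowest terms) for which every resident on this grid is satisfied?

1/4

(1,1)N 2/2
(1,2)N 4/4
(1,3)N 5/5
(1,4)N 5/5
(1,5)N 3/3
(2,2)N 6/7
(2,3)N 6/7
(2,4)N 6/7
(2,5)N 3/4
(3,1)N 1/4
(3,2)S 3/7
(3,3)N 3/7
(3,5)S 2/4
(4,1)S 2/3
(4,2)S 3/5
(4,3)S 3/4
(4,4)S 3/4
(4,5)S 2/2
The smallest same-type fraction is 1/4 at (3,1), which reduces to 1/4. Any threshold above that leaves this resident unsatisfied.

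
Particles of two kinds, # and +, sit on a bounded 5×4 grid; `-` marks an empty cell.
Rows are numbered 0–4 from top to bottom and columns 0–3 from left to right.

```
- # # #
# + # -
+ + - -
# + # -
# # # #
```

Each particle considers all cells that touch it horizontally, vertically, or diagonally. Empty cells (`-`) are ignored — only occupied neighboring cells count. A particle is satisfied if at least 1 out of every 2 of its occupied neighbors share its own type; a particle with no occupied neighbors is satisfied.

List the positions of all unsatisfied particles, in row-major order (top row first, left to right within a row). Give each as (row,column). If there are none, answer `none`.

(0,1)# 3/4 ok
(0,2)# 3/4 ok
(0,3)# 2/2 ok
(1,0)# 1/4 unhappy
(1,1)+ 2/6 unhappy
(1,2)# 3/5 ok
(2,0)+ 3/5 ok
(2,1)+ 3/7 unhappy
(3,0)# 2/5 unhappy
(3,1)+ 2/7 unhappy
(3,2)# 3/5 ok
(4,0)# 2/3 ok
(4,1)# 4/5 ok
(4,2)# 3/4 ok
(4,3)# 2/2 ok

(1,0), (1,1), (2,1), (3,0), (3,1)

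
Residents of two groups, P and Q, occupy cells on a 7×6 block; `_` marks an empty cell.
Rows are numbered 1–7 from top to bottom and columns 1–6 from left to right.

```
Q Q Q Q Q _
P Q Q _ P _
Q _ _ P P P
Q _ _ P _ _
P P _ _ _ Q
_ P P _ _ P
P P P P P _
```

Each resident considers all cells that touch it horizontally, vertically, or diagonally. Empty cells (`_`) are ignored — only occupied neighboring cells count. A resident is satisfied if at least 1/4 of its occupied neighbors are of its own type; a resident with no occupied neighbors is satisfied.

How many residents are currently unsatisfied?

(1,1)Q 2/3 ok
(1,2)Q 4/5 ok
(1,3)Q 4/4 ok
(1,4)Q 3/4 ok
(1,5)Q 1/2 ok
(2,1)P 0/4 unhappy
(2,2)Q 5/6 ok
(2,3)Q 4/5 ok
(2,5)P 3/5 ok
(3,1)Q 2/3 ok
(3,4)P 3/4 ok
(3,5)P 4/4 ok
(3,6)P 2/2 ok
(4,1)Q 1/3 ok
(4,4)P 2/2 ok
(5,1)P 2/3 ok
(5,2)P 3/4 ok
(5,6)Q 0/1 unhappy
(6,2)P 6/6 ok
(6,3)P 5/5 ok
(6,6)P 1/2 ok
(7,1)P 2/2 ok
(7,2)P 4/4 ok
(7,3)P 4/4 ok
(7,4)P 3/3 ok
(7,5)P 2/2 ok
Unsatisfied: (2,1), (5,6) — 2 in total.

2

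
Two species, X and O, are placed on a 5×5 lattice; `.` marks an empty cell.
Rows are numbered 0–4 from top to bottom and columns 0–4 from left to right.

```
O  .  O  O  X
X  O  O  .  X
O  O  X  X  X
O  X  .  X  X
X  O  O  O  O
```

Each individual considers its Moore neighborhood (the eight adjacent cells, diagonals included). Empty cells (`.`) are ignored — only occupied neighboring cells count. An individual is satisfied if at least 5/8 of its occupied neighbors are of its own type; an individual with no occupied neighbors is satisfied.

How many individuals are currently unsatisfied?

16

(0,0)O 1/2 unhappy
(0,2)O 3/3 ok
(0,3)O 2/4 unhappy
(0,4)X 1/2 unhappy
(1,0)X 0/4 unhappy
(1,1)O 5/7 ok
(1,2)O 4/6 ok
(1,4)X 3/4 ok
(2,0)O 3/5 unhappy
(2,1)O 4/7 unhappy
(2,2)X 3/6 unhappy
(2,3)X 5/6 ok
(2,4)X 4/4 ok
(3,0)O 3/5 unhappy
(3,1)X 2/7 unhappy
(3,3)X 4/7 unhappy
(3,4)X 3/5 unhappy
(4,0)X 1/3 unhappy
(4,1)O 2/4 unhappy
(4,2)O 2/4 unhappy
(4,3)O 2/4 unhappy
(4,4)O 1/3 unhappy
Unsatisfied: (0,0), (0,3), (0,4), (1,0), (2,0), (2,1), (2,2), (3,0), (3,1), (3,3), (3,4), (4,0), (4,1), (4,2), (4,3), (4,4) — 16 in total.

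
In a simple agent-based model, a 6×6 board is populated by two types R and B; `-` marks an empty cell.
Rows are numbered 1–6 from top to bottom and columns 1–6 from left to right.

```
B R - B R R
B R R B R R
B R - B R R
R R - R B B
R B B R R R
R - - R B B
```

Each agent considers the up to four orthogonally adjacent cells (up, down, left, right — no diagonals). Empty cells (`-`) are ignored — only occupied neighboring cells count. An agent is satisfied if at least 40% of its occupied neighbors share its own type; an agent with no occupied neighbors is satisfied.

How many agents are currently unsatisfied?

8

Row 1: (1,1)B 1/2 satisfied · (1,2)R 1/2 satisfied · (1,4)B 1/2 satisfied · (1,5)R 2/3 satisfied · (1,6)R 2/2 satisfied
Row 2: (2,1)B 2/3 satisfied · (2,2)R 3/4 satisfied · (2,3)R 1/2 satisfied · (2,4)B 2/4 satisfied · (2,5)R 3/4 satisfied · (2,6)R 3/3 satisfied
Row 3: (3,1)B 1/3 not · (3,2)R 2/3 satisfied · (3,4)B 1/3 not · (3,5)R 2/4 satisfied · (3,6)R 2/3 satisfied
Row 4: (4,1)R 2/3 satisfied · (4,2)R 2/3 satisfied · (4,4)R 1/3 not · (4,5)B 1/4 not · (4,6)B 1/3 not
Row 5: (5,1)R 2/3 satisfied · (5,2)B 1/3 not · (5,3)B 1/2 satisfied · (5,4)R 3/4 satisfied · (5,5)R 2/4 satisfied · (5,6)R 1/3 not
Row 6: (6,1)R 1/1 satisfied · (6,4)R 1/2 satisfied · (6,5)B 1/3 not · (6,6)B 1/2 satisfied
Unsatisfied: (3,1), (3,4), (4,4), (4,5), (4,6), (5,2), (5,6), (6,5) — 8 in total.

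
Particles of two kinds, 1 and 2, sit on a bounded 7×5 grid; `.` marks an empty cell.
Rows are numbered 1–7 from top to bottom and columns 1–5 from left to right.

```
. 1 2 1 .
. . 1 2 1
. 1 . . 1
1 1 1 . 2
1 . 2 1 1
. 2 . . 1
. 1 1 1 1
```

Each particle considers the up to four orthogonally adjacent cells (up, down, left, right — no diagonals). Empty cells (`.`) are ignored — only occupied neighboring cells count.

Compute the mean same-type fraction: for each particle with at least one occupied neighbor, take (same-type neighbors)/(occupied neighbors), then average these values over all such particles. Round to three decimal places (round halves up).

0.508

(1,2)1 0/1
(1,3)2 0/3
(1,4)1 0/2
(2,3)1 0/2
(2,4)2 0/3
(2,5)1 1/2
(3,2)1 1/1
(3,5)1 1/2
(4,1)1 2/2
(4,2)1 3/3
(4,3)1 1/2
(4,5)2 0/2
(5,1)1 1/1
(5,3)2 0/2
(5,4)1 1/2
(5,5)1 2/3
(6,2)2 0/1
(6,5)1 2/2
(7,2)1 1/2
(7,3)1 2/2
(7,4)1 2/2
(7,5)1 2/2
Sum over 22 particles: 0/1 + 0/3 + 0/2 + 0/2 + 0/3 + 1/2 + 1/1 + 1/2 + 2/2 + 3/3 + 1/2 + 0/2 + 1/1 + 0/2 + 1/2 + 2/3 + 0/1 + 2/2 + 1/2 + 2/2 + 2/2 + 2/2 = 67/6; mean = 67/6 ÷ 22 = 67/132 = 0.507575… → 0.508.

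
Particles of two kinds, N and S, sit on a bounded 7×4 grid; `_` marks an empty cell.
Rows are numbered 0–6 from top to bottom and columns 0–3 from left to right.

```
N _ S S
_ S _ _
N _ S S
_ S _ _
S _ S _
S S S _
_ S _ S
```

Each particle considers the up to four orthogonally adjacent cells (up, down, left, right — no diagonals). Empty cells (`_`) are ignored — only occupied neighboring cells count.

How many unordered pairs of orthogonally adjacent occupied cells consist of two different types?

Scan each occupied cell's neighbors to the right and below so each pair is counted once.
From row 0: 0 unlike of 1 pairs (running 0/1).
From row 2: 0 unlike of 1 pairs (running 0/2).
From row 4: 0 unlike of 2 pairs (running 0/4).
From row 5: 0 unlike of 3 pairs (running 0/7).
Total adjacent occupied pairs: 7; unlike-type pairs: 0.

0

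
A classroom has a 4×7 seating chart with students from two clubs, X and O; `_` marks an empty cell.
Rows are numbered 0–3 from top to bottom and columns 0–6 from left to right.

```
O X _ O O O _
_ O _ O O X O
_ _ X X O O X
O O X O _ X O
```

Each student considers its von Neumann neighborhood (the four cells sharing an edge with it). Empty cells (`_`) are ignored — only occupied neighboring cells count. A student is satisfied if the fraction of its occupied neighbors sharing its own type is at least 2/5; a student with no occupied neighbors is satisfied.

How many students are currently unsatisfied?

Row 0: (0,0)O 0/1 not · (0,1)X 0/2 not · (0,3)O 2/2 satisfied · (0,4)O 3/3 satisfied · (0,5)O 1/2 satisfied
Row 1: (1,1)O 0/1 not · (1,3)O 2/3 satisfied · (1,4)O 3/4 satisfied · (1,5)X 0/4 not · (1,6)O 0/2 not
Row 2: (2,2)X 2/2 satisfied · (2,3)X 1/4 not · (2,4)O 2/3 satisfied · (2,5)O 1/4 not · (2,6)X 0/3 not
Row 3: (3,0)O 1/1 satisfied · (3,1)O 1/2 satisfied · (3,2)X 1/3 not · (3,3)O 0/2 not · (3,5)X 0/2 not · (3,6)O 0/2 not
Unsatisfied: (0,0), (0,1), (1,1), (1,5), (1,6), (2,3), (2,5), (2,6), (3,2), (3,3), (3,5), (3,6) — 12 in total.

12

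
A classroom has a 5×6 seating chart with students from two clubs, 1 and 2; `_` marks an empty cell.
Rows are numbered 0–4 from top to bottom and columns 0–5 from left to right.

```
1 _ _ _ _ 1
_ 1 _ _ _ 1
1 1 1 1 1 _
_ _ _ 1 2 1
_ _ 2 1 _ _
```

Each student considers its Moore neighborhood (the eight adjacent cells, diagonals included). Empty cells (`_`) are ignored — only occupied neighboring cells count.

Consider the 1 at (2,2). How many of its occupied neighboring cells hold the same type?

Occupied neighbors of (2,2): (1,1)=1, (2,1)=1, (2,3)=1, (3,3)=1.
Same type (1): 4 of 4.

4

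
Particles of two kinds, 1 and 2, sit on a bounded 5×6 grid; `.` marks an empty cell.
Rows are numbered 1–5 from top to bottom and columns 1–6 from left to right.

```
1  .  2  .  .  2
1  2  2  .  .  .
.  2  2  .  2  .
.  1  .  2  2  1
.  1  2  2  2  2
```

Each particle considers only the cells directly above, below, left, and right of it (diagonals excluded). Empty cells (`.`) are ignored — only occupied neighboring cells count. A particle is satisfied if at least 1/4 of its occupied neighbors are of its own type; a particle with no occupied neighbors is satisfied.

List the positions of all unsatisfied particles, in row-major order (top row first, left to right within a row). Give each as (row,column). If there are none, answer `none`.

Row 1: (1,1)1 1/1 ok · (1,3)2 1/1 ok · (1,6)2 0/0 ok
Row 2: (2,1)1 1/2 ok · (2,2)2 2/3 ok · (2,3)2 3/3 ok
Row 3: (3,2)2 2/3 ok · (3,3)2 2/2 ok · (3,5)2 1/1 ok
Row 4: (4,2)1 1/2 ok · (4,4)2 2/2 ok · (4,5)2 3/4 ok · (4,6)1 0/2 unhappy
Row 5: (5,2)1 1/2 ok · (5,3)2 1/2 ok · (5,4)2 3/3 ok · (5,5)2 3/3 ok · (5,6)2 1/2 ok

(4,6)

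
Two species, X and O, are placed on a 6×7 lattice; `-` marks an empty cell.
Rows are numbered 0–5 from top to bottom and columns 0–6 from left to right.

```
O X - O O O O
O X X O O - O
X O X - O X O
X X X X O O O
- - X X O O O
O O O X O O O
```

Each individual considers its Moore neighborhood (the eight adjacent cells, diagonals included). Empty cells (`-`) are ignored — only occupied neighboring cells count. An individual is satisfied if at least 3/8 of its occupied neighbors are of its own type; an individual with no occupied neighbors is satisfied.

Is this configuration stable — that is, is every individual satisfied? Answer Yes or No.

No

(0,0)O 1/3 not
(0,1)X 2/4 satisfied
(0,3)O 3/4 satisfied
(0,4)O 4/4 satisfied
(0,5)O 4/4 satisfied
(0,6)O 2/2 satisfied
(1,0)O 2/5 satisfied
(1,1)X 4/7 satisfied
(1,2)X 3/6 satisfied
(1,3)O 4/6 satisfied
(1,4)O 5/6 satisfied
(1,6)O 3/4 satisfied
(2,0)X 3/5 satisfied
(2,1)O 1/8 not
(2,2)X 5/7 satisfied
(2,4)O 4/6 satisfied
(2,5)X 0/7 not
(2,6)O 3/4 satisfied
(3,0)X 2/3 satisfied
(3,1)X 5/6 satisfied
(3,2)X 5/6 satisfied
(3,3)X 4/7 satisfied
(3,4)O 4/7 satisfied
(3,5)O 7/8 satisfied
(3,6)O 4/5 satisfied
(4,2)X 5/7 satisfied
(4,3)X 4/8 satisfied
(4,4)O 5/8 satisfied
(4,5)O 8/8 satisfied
(4,6)O 5/5 satisfied
(5,0)O 1/1 satisfied
(5,1)O 2/3 satisfied
(5,2)O 1/4 not
(5,3)X 2/5 satisfied
(5,4)O 3/5 satisfied
(5,5)O 5/5 satisfied
(5,6)O 3/3 satisfied
For instance (0,0) has only 1/3 same-type neighbors, below 3/8.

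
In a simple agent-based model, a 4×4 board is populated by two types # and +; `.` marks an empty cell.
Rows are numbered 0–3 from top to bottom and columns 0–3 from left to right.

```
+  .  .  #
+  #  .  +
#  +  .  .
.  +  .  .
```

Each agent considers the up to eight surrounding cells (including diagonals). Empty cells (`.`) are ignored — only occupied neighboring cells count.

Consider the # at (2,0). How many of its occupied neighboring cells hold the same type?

1

Occupied neighbors of (2,0): (1,0)=+, (1,1)=#, (2,1)=+, (3,1)=+.
Same type (#): 1 of 4.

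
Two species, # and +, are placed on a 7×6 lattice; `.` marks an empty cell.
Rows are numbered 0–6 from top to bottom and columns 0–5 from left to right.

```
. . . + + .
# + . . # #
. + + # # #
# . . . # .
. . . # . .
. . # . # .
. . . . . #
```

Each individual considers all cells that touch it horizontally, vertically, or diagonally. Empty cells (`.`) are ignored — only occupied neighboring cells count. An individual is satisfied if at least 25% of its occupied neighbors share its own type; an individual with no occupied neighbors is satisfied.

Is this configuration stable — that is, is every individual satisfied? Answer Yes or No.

No

Row 0: (0,3)+ 1/2 ok · (0,4)+ 1/3 ok
Row 1: (1,0)# 0/2 unhappy · (1,1)+ 2/3 ok · (1,4)# 4/6 ok · (1,5)# 3/4 ok
Row 2: (2,1)+ 2/4 ok · (2,2)+ 2/3 ok · (2,3)# 3/4 ok · (2,4)# 5/5 ok · (2,5)# 4/4 ok
Row 3: (3,0)# 0/1 unhappy · (3,4)# 4/4 ok
Row 4: (4,3)# 3/3 ok
Row 5: (5,2)# 1/1 ok · (5,4)# 2/2 ok
Row 6: (6,5)# 1/1 ok
For instance (1,0) has only 0/2 same-type neighbors, below 1/4.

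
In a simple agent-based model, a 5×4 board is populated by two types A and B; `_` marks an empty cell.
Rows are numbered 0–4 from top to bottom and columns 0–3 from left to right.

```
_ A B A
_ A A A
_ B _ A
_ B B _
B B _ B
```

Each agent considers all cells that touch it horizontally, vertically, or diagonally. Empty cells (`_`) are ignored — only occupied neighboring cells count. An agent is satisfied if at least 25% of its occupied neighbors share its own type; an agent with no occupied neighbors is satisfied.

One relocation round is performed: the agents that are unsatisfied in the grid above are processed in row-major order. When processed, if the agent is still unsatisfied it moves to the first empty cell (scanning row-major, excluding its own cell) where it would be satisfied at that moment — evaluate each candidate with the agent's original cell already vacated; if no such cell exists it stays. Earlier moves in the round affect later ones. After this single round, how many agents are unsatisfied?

Initially unsatisfied (in order): (0,2).
  (0,2) → (1,0).
Resulting grid:
_ A _ A
B A A A
_ B _ A
_ B B _
B B _ B
All satisfied now.

0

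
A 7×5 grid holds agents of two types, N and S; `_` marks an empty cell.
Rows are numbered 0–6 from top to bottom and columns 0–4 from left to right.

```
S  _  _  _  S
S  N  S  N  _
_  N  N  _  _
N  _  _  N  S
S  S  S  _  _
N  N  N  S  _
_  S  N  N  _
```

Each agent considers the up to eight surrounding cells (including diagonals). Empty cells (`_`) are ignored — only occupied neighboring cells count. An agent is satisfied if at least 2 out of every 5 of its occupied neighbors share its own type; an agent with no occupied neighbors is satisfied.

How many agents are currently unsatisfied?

12

(0,0)S 1/2 satisfied
(0,4)S 0/1 not
(1,0)S 1/3 not
(1,1)N 2/5 satisfied
(1,2)S 0/4 not
(1,3)N 1/3 not
(2,1)N 3/5 satisfied
(2,2)N 4/5 satisfied
(3,0)N 1/3 not
(3,3)N 1/3 not
(3,4)S 0/1 not
(4,0)S 1/4 not
(4,1)S 2/6 not
(4,2)S 2/5 satisfied
(5,0)N 1/4 not
(5,1)N 3/7 satisfied
(5,2)N 3/7 satisfied
(5,3)S 1/4 not
(6,1)S 0/4 not
(6,2)N 3/5 satisfied
(6,3)N 2/3 satisfied
Unsatisfied: (0,4), (1,0), (1,2), (1,3), (3,0), (3,3), (3,4), (4,0), (4,1), (5,0), (5,3), (6,1) — 12 in total.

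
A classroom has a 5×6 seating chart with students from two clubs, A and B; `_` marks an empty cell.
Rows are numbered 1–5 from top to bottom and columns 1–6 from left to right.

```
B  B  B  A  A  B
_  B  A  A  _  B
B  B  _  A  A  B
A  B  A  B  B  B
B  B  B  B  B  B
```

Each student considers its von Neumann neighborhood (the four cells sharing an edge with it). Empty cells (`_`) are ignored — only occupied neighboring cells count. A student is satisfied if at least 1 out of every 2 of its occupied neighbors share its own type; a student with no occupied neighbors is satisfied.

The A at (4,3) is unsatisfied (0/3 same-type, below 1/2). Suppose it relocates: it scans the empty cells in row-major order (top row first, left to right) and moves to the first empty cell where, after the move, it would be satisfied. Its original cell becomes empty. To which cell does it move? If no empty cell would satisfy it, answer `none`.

(2,5)

Vacating (4,3). Empty cells in order:
  (2,1): 0/3 same-type → still unsatisfied.
  (2,5): 3/4 same-type → satisfied — stop here.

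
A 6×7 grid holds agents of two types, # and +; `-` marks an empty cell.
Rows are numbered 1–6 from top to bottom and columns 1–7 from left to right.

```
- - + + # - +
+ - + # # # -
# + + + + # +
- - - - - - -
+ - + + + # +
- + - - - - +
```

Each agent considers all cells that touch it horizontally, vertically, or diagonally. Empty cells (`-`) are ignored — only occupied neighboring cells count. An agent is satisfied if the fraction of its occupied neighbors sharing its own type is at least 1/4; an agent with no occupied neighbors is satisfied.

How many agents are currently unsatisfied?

(1,3)+ 2/3 ✓
(1,4)+ 2/5 ✓
(1,5)# 3/4 ✓
(1,7)+ 0/1 ✗
(2,1)+ 1/2 ✓
(2,3)+ 5/6 ✓
(2,4)# 2/8 ✓
(2,5)# 4/7 ✓
(2,6)# 3/6 ✓
(3,1)# 0/2 ✗
(3,2)+ 3/4 ✓
(3,3)+ 3/4 ✓
(3,4)+ 3/5 ✓
(3,5)+ 1/5 ✗
(3,6)# 2/4 ✓
(3,7)+ 0/2 ✗
(5,1)+ 1/1 ✓
(5,3)+ 2/2 ✓
(5,4)+ 2/2 ✓
(5,5)+ 1/2 ✓
(5,6)# 0/3 ✗
(5,7)+ 1/2 ✓
(6,2)+ 2/2 ✓
(6,7)+ 1/2 ✓
Unsatisfied: (1,7), (3,1), (3,5), (3,7), (5,6) — 5 in total.

5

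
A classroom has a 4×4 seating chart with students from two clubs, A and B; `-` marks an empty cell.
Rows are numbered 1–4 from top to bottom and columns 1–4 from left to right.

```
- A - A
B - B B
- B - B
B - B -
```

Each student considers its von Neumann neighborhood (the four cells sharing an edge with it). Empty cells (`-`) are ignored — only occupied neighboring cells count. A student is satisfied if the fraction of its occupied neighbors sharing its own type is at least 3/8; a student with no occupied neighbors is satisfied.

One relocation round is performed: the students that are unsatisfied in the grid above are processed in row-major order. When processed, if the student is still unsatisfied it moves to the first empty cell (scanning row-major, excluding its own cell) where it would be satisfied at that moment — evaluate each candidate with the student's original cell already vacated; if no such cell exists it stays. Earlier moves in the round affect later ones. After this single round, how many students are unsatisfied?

1

Initially unsatisfied (in order): (1,4).
  (1,4) → (1,1).
Resulting grid:
A A - -
B - B B
- B - B
B - B -
Unsatisfied now: (2,1).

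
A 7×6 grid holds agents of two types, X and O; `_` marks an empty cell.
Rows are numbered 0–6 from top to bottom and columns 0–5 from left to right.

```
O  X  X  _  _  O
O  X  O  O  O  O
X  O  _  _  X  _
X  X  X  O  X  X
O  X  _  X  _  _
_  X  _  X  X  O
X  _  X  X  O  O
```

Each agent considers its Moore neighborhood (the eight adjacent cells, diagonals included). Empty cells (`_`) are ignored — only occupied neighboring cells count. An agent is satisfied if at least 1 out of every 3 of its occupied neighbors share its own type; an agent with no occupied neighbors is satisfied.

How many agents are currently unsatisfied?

Row 0: (0,0)O 1/3 satisfied · (0,1)X 2/5 satisfied · (0,2)X 2/4 satisfied · (0,5)O 2/2 satisfied
Row 1: (1,0)O 2/5 satisfied · (1,1)X 3/7 satisfied · (1,2)O 2/5 satisfied · (1,3)O 2/4 satisfied · (1,4)O 3/4 satisfied · (1,5)O 2/3 satisfied
Row 2: (2,0)X 3/5 satisfied · (2,1)O 2/7 not · (2,4)X 2/6 satisfied
Row 3: (3,0)X 3/5 satisfied · (3,1)X 4/6 satisfied · (3,2)X 3/5 satisfied · (3,3)O 0/4 not · (3,4)X 3/4 satisfied · (3,5)X 2/2 satisfied
Row 4: (4,0)O 0/4 not · (4,1)X 4/5 satisfied · (4,3)X 4/5 satisfied
Row 5: (5,1)X 3/4 satisfied · (5,3)X 4/5 satisfied · (5,4)X 3/6 satisfied · (5,5)O 2/3 satisfied
Row 6: (6,0)X 1/1 satisfied · (6,2)X 3/3 satisfied · (6,3)X 3/4 satisfied · (6,4)O 2/5 satisfied · (6,5)O 2/3 satisfied
Unsatisfied: (2,1), (3,3), (4,0) — 3 in total.

3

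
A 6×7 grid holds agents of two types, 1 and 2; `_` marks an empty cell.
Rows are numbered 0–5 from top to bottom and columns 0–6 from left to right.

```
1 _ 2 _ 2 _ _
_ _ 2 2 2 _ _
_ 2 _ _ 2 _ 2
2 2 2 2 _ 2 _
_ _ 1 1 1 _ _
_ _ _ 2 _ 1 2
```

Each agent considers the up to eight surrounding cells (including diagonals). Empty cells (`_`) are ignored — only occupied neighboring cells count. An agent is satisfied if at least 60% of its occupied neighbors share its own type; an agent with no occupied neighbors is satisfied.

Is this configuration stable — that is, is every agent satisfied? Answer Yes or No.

No

(0,0)1 0/0 satisfied
(0,2)2 2/2 satisfied
(0,4)2 2/2 satisfied
(1,2)2 3/3 satisfied
(1,3)2 5/5 satisfied
(1,4)2 3/3 satisfied
(2,1)2 4/4 satisfied
(2,4)2 4/4 satisfied
(2,6)2 1/1 satisfied
(3,0)2 2/2 satisfied
(3,1)2 3/4 satisfied
(3,2)2 3/5 satisfied
(3,3)2 2/5 not
(3,5)2 2/3 satisfied
(4,2)1 1/5 not
(4,3)1 2/5 not
(4,4)1 2/5 not
(5,3)2 0/3 not
(5,5)1 1/2 not
(5,6)2 0/1 not
For instance (3,3) has only 2/5 same-type neighbors, below 3/5.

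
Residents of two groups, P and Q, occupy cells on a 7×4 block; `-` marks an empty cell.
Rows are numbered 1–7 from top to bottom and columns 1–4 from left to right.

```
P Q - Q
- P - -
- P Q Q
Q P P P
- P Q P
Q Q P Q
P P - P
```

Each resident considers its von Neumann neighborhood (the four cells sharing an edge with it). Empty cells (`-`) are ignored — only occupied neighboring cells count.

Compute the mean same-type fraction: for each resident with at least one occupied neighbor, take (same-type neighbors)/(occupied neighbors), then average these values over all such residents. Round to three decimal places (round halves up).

0.317

Row 1: (1,1)P 0/1 · (1,2)Q 0/2 · (1,4)Q — no occupied neighbors
Row 2: (2,2)P 1/2
Row 3: (3,2)P 2/3 · (3,3)Q 1/3 · (3,4)Q 1/2
Row 4: (4,1)Q 0/1 · (4,2)P 3/4 · (4,3)P 2/4 · (4,4)P 2/3
Row 5: (5,2)P 1/3 · (5,3)Q 0/4 · (5,4)P 1/3
Row 6: (6,1)Q 1/2 · (6,2)Q 1/4 · (6,3)P 0/3 · (6,4)Q 0/3
Row 7: (7,1)P 1/2 · (7,2)P 1/2 · (7,4)P 0/1
Sum over 20 residents: 0/1 + 0/2 + 1/2 + 2/3 + 1/3 + 1/2 + 0/1 + 3/4 + 2/4 + 2/3 + 1/3 + 0/4 + 1/3 + 1/2 + 1/4 + 0/3 + 0/3 + 1/2 + 1/2 + 0/1 = 19/3; mean = 19/3 ÷ 20 = 19/60 = 0.316666… → 0.317.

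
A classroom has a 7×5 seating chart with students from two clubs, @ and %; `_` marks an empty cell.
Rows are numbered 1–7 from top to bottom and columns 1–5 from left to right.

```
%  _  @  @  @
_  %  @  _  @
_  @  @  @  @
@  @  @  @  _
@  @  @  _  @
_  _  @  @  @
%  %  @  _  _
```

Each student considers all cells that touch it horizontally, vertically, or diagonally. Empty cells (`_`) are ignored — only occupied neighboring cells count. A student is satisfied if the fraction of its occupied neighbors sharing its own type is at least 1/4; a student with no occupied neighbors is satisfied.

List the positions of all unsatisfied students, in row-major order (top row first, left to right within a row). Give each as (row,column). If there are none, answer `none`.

(1,1)% 1/1 satisfied
(1,3)@ 2/3 satisfied
(1,4)@ 4/4 satisfied
(1,5)@ 2/2 satisfied
(2,2)% 1/5 not
(2,3)@ 5/6 satisfied
(2,5)@ 4/4 satisfied
(3,2)@ 5/6 satisfied
(3,3)@ 6/7 satisfied
(3,4)@ 6/6 satisfied
(3,5)@ 3/3 satisfied
(4,1)@ 4/4 satisfied
(4,2)@ 7/7 satisfied
(4,3)@ 7/7 satisfied
(4,4)@ 6/6 satisfied
(5,1)@ 3/3 satisfied
(5,2)@ 6/6 satisfied
(5,3)@ 6/6 satisfied
(5,5)@ 3/3 satisfied
(6,3)@ 4/5 satisfied
(6,4)@ 5/5 satisfied
(6,5)@ 2/2 satisfied
(7,1)% 1/1 satisfied
(7,2)% 1/3 satisfied
(7,3)@ 2/3 satisfied

(2,2)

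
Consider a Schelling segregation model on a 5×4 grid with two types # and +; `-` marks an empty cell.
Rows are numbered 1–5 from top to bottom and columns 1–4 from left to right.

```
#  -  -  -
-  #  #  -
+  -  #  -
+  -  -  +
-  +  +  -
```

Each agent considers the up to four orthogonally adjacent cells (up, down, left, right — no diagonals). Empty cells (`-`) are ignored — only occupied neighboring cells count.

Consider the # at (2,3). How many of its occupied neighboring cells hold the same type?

Occupied neighbors of (2,3): (3,3)=#, (2,2)=#.
Same type (#): 2 of 2.

2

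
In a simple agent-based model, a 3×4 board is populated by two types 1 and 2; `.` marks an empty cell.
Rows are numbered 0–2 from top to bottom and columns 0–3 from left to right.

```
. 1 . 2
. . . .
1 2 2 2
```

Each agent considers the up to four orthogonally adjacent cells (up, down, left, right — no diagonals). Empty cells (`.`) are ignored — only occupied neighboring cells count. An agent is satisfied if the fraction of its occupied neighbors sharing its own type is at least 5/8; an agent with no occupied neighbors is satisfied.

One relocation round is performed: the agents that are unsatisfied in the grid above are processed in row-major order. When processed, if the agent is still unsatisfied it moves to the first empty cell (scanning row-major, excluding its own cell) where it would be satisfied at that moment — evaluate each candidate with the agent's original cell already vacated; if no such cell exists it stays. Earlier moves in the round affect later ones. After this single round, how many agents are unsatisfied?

0

Initially unsatisfied (in order): (2,0), (2,1).
  (2,0) → (0,0).
  (2,1): now satisfied by earlier moves; stays.
Resulting grid:
1 1 . 2
. . . .
. 2 2 2
All satisfied now.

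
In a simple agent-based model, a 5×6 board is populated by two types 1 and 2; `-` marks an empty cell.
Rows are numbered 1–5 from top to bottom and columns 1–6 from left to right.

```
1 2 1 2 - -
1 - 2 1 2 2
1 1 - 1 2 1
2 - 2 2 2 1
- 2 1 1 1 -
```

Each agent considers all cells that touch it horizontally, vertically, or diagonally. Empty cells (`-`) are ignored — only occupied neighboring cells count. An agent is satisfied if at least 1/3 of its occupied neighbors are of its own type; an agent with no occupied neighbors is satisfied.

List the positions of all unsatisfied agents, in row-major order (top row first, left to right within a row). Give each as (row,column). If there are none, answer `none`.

(1,2), (1,3), (3,4), (3,6), (4,5), (5,3)

Row 1: (1,1)1 1/2 ✓ · (1,2)2 1/4 ✗ · (1,3)1 1/4 ✗ · (1,4)2 2/4 ✓
Row 2: (2,1)1 3/4 ✓ · (2,3)2 2/6 ✓ · (2,4)1 2/6 ✓ · (2,5)2 3/6 ✓ · (2,6)2 2/3 ✓
Row 3: (3,1)1 2/3 ✓ · (3,2)1 2/5 ✓ · (3,4)1 1/7 ✗ · (3,5)2 4/8 ✓ · (3,6)1 1/5 ✗
Row 4: (4,1)2 1/3 ✓ · (4,3)2 2/6 ✓ · (4,4)2 3/7 ✓ · (4,5)2 2/7 ✗ · (4,6)1 2/4 ✓
Row 5: (5,2)2 2/3 ✓ · (5,3)1 1/4 ✗ · (5,4)1 2/5 ✓ · (5,5)1 2/4 ✓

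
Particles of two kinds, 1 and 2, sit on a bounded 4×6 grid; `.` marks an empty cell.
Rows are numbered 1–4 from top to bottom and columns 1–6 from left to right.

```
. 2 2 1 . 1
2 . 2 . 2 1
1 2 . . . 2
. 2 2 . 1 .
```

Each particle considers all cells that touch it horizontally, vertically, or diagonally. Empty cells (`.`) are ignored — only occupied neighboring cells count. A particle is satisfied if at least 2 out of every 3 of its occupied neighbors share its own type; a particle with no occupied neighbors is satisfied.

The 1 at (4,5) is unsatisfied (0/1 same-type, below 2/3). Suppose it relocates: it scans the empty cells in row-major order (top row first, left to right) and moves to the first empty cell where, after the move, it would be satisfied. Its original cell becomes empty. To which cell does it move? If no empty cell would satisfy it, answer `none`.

(1,5)

Vacating (4,5). Empty cells in order:
  (1,1): 0/2 same-type → still unsatisfied.
  (1,5): 3/4 same-type → satisfied — stop here.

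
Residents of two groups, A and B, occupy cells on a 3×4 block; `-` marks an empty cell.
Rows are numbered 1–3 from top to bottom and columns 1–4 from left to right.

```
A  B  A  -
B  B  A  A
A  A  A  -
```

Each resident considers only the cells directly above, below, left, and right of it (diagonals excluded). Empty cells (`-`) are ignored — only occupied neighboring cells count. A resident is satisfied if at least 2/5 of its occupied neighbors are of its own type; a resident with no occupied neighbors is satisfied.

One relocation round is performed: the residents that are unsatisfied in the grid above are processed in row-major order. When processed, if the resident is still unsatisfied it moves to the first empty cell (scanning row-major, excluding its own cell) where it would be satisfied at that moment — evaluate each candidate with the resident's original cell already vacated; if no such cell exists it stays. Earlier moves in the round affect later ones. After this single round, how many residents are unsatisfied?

Initially unsatisfied (in order): (1,1), (1,2), (2,1).
  (1,1) → (1,4).
  (1,2): now satisfied by earlier moves; stays.
  (2,1): now satisfied by earlier moves; stays.
Resulting grid:
- B A A
B B A A
A A A -
All satisfied now.

0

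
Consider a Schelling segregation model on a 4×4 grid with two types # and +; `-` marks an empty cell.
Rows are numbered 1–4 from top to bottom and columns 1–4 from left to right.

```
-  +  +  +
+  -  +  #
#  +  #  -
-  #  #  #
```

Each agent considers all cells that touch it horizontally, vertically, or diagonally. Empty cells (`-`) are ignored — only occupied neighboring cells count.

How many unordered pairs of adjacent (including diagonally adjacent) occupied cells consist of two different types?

9

Scan each occupied cell's neighbors to the right and below (and the two forward diagonals) so each pair is counted once.
From row 1: 2 unlike of 8 pairs (running 2/8).
From row 2: 3 unlike of 6 pairs (running 5/14).
From row 3: 4 unlike of 8 pairs (running 9/22).
From row 4: 0 unlike of 2 pairs (running 9/24).
Total adjacent occupied pairs: 24; unlike-type pairs: 9.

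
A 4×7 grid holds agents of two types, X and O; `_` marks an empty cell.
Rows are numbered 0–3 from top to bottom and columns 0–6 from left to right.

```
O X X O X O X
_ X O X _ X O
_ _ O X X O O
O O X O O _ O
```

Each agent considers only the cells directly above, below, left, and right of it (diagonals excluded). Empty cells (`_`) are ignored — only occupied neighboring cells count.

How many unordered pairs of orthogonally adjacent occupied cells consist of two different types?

Scan each occupied cell's neighbors to the right and below so each pair is counted once.
From row 0: 9 unlike of 11 pairs (running 9/11).
From row 1: 4 unlike of 7 pairs (running 13/18).
From row 2: 5 unlike of 8 pairs (running 18/26).
From row 3: 2 unlike of 4 pairs (running 20/30).
Total adjacent occupied pairs: 30; unlike-type pairs: 20.

20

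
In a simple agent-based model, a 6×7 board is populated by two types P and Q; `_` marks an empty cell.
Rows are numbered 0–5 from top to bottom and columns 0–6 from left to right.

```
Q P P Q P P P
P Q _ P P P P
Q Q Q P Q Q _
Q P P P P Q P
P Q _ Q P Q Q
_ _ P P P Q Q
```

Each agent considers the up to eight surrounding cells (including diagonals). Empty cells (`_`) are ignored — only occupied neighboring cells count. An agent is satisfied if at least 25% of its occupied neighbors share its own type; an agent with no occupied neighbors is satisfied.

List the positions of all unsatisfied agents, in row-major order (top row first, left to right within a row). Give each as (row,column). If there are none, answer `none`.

Row 0: (0,0)Q 1/3 ok · (0,1)P 2/4 ok · (0,2)P 2/4 ok · (0,3)Q 0/4 unhappy · (0,4)P 4/5 ok · (0,5)P 5/5 ok · (0,6)P 3/3 ok
Row 1: (1,0)P 1/5 unhappy · (1,1)Q 4/7 ok · (1,3)P 4/7 ok · (1,4)P 5/8 ok · (1,5)P 5/7 ok · (1,6)P 3/4 ok
Row 2: (2,0)Q 3/5 ok · (2,1)Q 4/7 ok · (2,2)Q 2/7 ok · (2,3)P 5/7 ok · (2,4)Q 2/8 ok · (2,5)Q 2/7 ok
Row 3: (3,0)Q 3/5 ok · (3,1)P 2/7 ok · (3,2)P 3/7 ok · (3,3)P 4/7 ok · (3,4)P 3/8 ok · (3,5)Q 4/7 ok · (3,6)P 0/4 unhappy
Row 4: (4,0)P 1/3 ok · (4,1)Q 1/5 unhappy · (4,3)Q 0/7 unhappy · (4,4)P 4/8 ok · (4,5)Q 4/8 ok · (4,6)Q 4/5 ok
Row 5: (5,2)P 1/3 ok · (5,3)P 3/4 ok · (5,4)P 2/5 ok · (5,5)Q 3/5 ok · (5,6)Q 3/3 ok

(0,3), (1,0), (3,6), (4,1), (4,3)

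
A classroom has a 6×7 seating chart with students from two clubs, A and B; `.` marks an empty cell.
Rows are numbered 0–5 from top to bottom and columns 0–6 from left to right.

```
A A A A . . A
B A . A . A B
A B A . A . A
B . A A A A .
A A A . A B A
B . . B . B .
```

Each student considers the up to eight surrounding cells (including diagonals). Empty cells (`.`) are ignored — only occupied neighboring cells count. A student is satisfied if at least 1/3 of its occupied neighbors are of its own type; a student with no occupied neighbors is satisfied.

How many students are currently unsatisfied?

Row 0: (0,0)A 2/3 ✓ · (0,1)A 3/4 ✓ · (0,2)A 4/4 ✓ · (0,3)A 2/2 ✓ · (0,6)A 1/2 ✓
Row 1: (1,0)B 1/5 ✗ · (1,1)A 5/7 ✓ · (1,3)A 4/4 ✓ · (1,5)A 3/4 ✓ · (1,6)B 0/3 ✗
Row 2: (2,0)A 1/4 ✗ · (2,1)B 2/6 ✓ · (2,2)A 4/5 ✓ · (2,4)A 5/5 ✓ · (2,6)A 2/3 ✓
Row 3: (3,0)B 1/4 ✗ · (3,2)A 4/5 ✓ · (3,3)A 6/6 ✓ · (3,4)A 4/5 ✓ · (3,5)A 5/6 ✓
Row 4: (4,0)A 1/3 ✓ · (4,1)A 3/5 ✓ · (4,2)A 3/4 ✓ · (4,4)A 3/6 ✓ · (4,5)B 1/5 ✗ · (4,6)A 1/3 ✓
Row 5: (5,0)B 0/2 ✗ · (5,3)B 0/2 ✗ · (5,5)B 1/3 ✓
Unsatisfied: (1,0), (1,6), (2,0), (3,0), (4,5), (5,0), (5,3) — 7 in total.

7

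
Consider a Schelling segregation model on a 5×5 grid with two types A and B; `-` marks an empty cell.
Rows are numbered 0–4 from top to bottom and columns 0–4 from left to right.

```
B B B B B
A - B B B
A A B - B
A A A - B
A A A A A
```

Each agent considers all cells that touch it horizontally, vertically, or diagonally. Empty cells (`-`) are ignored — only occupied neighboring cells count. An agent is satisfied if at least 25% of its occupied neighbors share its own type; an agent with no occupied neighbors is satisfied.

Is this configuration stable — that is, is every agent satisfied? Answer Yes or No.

(0,0)B 1/2 ✓
(0,1)B 3/4 ✓
(0,2)B 4/4 ✓
(0,3)B 5/5 ✓
(0,4)B 3/3 ✓
(1,0)A 2/4 ✓
(1,2)B 5/6 ✓
(1,3)B 7/7 ✓
(1,4)B 4/4 ✓
(2,0)A 4/4 ✓
(2,1)A 5/7 ✓
(2,2)B 2/5 ✓
(2,4)B 3/3 ✓
(3,0)A 5/5 ✓
(3,1)A 7/8 ✓
(3,2)A 5/6 ✓
(3,4)B 1/3 ✓
(4,0)A 3/3 ✓
(4,1)A 5/5 ✓
(4,2)A 4/4 ✓
(4,3)A 3/4 ✓
(4,4)A 1/2 ✓
All meet the threshold, so the configuration is stable.

Yes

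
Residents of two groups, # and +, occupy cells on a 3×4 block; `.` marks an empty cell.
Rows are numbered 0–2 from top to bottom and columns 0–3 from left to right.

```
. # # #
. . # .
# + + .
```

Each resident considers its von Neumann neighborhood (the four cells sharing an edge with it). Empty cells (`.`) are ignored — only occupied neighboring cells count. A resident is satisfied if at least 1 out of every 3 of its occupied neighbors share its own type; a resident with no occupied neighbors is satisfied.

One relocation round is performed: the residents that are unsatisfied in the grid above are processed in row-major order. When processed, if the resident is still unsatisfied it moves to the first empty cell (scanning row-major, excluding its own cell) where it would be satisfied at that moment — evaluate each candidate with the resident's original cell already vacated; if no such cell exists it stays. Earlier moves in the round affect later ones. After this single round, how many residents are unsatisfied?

Initially unsatisfied (in order): (2,0).
  (2,0) → (0,0).
Resulting grid:
# # # #
. . # .
. + + .
All satisfied now.

0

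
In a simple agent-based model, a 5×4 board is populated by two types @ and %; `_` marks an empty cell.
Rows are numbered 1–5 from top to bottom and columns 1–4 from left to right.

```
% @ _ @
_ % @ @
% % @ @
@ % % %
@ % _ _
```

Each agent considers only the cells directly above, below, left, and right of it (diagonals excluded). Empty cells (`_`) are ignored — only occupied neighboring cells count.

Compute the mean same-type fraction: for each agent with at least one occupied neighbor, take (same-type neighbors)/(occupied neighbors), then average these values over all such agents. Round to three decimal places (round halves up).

(1,1)% 0/1
(1,2)@ 0/2
(1,4)@ 1/1
(2,2)% 1/3
(2,3)@ 2/3
(2,4)@ 3/3
(3,1)% 1/2
(3,2)% 3/4
(3,3)@ 2/4
(3,4)@ 2/3
(4,1)@ 1/3
(4,2)% 3/4
(4,3)% 2/3
(4,4)% 1/2
(5,1)@ 1/2
(5,2)% 1/2
Sum over 16 agents: 0/1 + 0/2 + 1/1 + 1/3 + 2/3 + 3/3 + 1/2 + 3/4 + 2/4 + 2/3 + 1/3 + 3/4 + 2/3 + 1/2 + 1/2 + 1/2 = 26/3; mean = 26/3 ÷ 16 = 13/24 = 0.541666… → 0.542.

0.542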